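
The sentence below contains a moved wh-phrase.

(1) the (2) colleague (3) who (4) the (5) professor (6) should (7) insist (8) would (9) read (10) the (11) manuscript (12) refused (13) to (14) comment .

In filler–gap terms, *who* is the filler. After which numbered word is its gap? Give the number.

'who' functions as the subject of the clause embedded under 'insist'. It moves to the left edge, and the trace sits right after 'insist':
The colleague who the professor should insist ___ would read the manuscript refused to comment.
'insist' is word 7.

7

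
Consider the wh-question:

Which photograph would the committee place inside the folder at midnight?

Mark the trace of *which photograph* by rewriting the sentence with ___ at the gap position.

Which photograph would the committee place ___ inside the folder at midnight?

Before movement: The committee would place which photograph inside the folder at midnight.
'which photograph' functions as the direct object of 'place'. The gap is right after 'place'.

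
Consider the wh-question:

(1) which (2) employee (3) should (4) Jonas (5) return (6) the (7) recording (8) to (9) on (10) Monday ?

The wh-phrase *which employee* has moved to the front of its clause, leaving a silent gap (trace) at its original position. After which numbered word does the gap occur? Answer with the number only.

8

Before movement: Jonas should return the recording to which employee on Monday.
'which employee' is the object of the preposition 'to' (recipient of 'return'). Fronting leaves a gap immediately after 'to':
Which employee should Jonas return the recording to ___ on Monday?
'to' is word 8.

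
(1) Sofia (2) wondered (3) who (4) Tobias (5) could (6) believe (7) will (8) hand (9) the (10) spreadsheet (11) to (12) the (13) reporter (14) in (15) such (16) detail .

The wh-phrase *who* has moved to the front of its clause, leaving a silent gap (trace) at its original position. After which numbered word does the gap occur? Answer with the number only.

Underlying clause: Tobias could believe who will hand the spreadsheet to the reporter in such detail.
'who' functions as the subject of the clause embedded under 'believe'. It moves to the left edge, and the trace sits right after 'believe':
Sofia wondered who Tobias could believe ___ will hand the spreadsheet to the reporter in such detail.
'believe' is word 6.

6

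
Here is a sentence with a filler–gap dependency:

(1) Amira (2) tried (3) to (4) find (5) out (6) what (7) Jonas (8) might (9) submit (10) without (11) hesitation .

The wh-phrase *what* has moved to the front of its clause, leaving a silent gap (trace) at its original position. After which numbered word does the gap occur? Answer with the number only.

In situ: Jonas might submit what without hesitation.
The filler 'what' is interpreted as the direct object of 'submit'. Fronting leaves a gap immediately after 'submit':
Amira tried to find out what Jonas might submit ___ without hesitation.
'submit' is word 9.

9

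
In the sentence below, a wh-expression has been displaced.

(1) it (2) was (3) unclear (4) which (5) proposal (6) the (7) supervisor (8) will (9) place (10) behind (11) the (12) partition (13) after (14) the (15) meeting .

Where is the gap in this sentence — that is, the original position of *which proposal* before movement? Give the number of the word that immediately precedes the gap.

9

In situ: The supervisor will place which proposal behind the partition after the meeting.
The filler 'which proposal' is interpreted as the direct object of 'place'. It moves to the left edge, and the trace sits right after 'place':
It was unclear which proposal the supervisor will place ___ behind the partition after the meeting.
'place' is word 9.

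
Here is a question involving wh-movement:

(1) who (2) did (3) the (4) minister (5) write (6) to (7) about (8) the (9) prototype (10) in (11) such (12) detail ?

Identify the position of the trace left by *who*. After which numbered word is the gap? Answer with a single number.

Before movement: The minister did write to who about the prototype in such detail.
'who' is the object of the preposition 'to'. It moves to the left edge, and the trace sits right after 'to':
Who did the minister write to ___ about the prototype in such detail?
'to' is word 6.

6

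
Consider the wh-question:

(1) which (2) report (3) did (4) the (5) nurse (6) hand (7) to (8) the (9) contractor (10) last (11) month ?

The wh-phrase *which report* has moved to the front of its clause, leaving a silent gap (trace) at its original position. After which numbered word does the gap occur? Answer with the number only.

6

In situ: The nurse did hand which report to the contractor last month.
'which report' functions as the direct object of 'hand'. Fronting leaves a gap immediately after 'hand':
Which report did the nurse hand ___ to the contractor last month?
'hand' is word 6.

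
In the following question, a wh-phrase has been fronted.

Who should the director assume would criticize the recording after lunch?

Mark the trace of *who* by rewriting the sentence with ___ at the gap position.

Underlying clause: The director should assume who would criticize the recording after lunch.
'who' is the subject of the clause embedded under 'assume'. The gap is right after 'assume'.

Who should the director assume ___ would criticize the recording after lunch?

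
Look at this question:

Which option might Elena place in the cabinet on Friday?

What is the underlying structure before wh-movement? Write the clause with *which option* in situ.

'which option' is the direct object of 'place'. Wh-movement fronts it, leaving a gap right after 'place':
Which option might Elena place ___ in the cabinet on Friday?

Elena might place which option in the cabinet on Friday.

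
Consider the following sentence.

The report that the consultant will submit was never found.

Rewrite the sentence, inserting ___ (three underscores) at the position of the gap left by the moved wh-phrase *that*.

The report that the consultant will submit ___ was never found.

'that' is the direct object of 'submit'. The gap is right after 'submit'.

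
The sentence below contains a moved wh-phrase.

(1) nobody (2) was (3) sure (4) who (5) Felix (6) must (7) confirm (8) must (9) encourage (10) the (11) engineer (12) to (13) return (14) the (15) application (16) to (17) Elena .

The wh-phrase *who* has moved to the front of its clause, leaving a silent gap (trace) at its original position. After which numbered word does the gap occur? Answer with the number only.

Before movement: Felix must confirm who must encourage the engineer to return the application to Elena.
'who' is the subject of the clause embedded under 'confirm'. Fronting leaves a gap immediately after 'confirm':
Nobody was sure who Felix must confirm ___ must encourage the engineer to return the application to Elena.
'confirm' is word 7.

7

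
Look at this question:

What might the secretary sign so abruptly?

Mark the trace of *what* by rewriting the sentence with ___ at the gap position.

What might the secretary sign ___ so abruptly?

Before movement: The secretary might sign what so abruptly.
The filler 'what' is interpreted as the direct object of 'sign'. The gap is right after 'sign'.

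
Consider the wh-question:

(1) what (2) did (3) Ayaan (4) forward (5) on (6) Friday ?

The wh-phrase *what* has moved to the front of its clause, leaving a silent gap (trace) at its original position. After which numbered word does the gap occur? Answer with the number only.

4

Underlying clause: Ayaan did forward what on Friday.
The filler 'what' is interpreted as the direct object of 'forward'. It moves to the left edge, and the trace sits right after 'forward':
What did Ayaan forward ___ on Friday?
'forward' is word 4.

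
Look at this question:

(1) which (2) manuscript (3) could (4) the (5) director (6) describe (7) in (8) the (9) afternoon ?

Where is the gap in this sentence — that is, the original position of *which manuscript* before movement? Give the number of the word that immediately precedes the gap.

Underlying clause: The director could describe which manuscript in the afternoon.
'which manuscript' functions as the direct object of 'describe'. It moves to the left edge, and the trace sits right after 'describe':
Which manuscript could the director describe ___ in the afternoon?
'describe' is word 6.

6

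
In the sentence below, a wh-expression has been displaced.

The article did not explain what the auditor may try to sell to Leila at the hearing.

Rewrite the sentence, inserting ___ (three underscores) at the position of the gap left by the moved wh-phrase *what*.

The article did not explain what the auditor may try to sell ___ to Leila at the hearing.

In situ: The auditor may try to sell what to Leila at the hearing.
'what' is the direct object of 'sell'. The gap is right after 'sell'.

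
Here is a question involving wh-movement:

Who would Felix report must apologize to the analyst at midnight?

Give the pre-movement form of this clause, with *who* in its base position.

Felix would report who must apologize to the analyst at midnight.

The filler 'who' is interpreted as the subject of the clause embedded under 'report'. Fronting leaves a gap immediately after 'report':
Who would Felix report ___ must apologize to the analyst at midnight?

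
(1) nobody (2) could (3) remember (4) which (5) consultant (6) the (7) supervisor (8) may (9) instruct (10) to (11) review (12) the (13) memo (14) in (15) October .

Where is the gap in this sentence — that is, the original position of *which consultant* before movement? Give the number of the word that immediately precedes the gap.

9

Pre-movement form: The supervisor may instruct which consultant to review the memo in October.
'which consultant' is the direct object of 'instruct'. It moves to the left edge, and the trace sits right after 'instruct':
Nobody could remember which consultant the supervisor may instruct ___ to review the memo in October.
'instruct' is word 9.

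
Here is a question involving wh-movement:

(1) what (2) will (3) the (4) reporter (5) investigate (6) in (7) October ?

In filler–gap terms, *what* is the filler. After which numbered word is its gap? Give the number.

Before movement: The reporter will investigate what in October.
'what' functions as the direct object of 'investigate'. It moves to the left edge, and the trace sits right after 'investigate':
What will the reporter investigate ___ in October?
'investigate' is word 5.

5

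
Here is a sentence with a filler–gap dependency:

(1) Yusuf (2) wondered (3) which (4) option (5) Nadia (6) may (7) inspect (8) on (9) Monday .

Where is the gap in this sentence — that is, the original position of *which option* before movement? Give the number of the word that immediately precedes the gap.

Underlying clause: Nadia may inspect which option on Monday.
'which option' is the direct object of 'inspect'. Fronting leaves a gap immediately after 'inspect':
Yusuf wondered which option Nadia may inspect ___ on Monday.
'inspect' is word 7.

7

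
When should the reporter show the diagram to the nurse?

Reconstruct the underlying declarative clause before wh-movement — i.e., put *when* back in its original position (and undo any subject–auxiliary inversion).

The filler 'when' is interpreted as the temporal adjunct. It moves to the left edge, and the trace sits right after 'nurse':
When should the reporter show the diagram to the nurse ___?

The reporter should show the diagram to the nurse when.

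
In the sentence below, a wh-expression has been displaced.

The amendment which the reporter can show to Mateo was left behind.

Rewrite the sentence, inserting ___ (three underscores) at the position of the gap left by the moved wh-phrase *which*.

The amendment which the reporter can show ___ to Mateo was left behind.

'which' functions as the direct object of 'show'. The gap is right after 'show'.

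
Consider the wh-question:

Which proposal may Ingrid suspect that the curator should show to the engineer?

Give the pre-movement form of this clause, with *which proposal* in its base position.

The filler 'which proposal' is interpreted as the direct object of 'show'. Wh-movement fronts it, leaving a gap right after 'show':
Which proposal may Ingrid suspect that the curator should show ___ to the engineer?

Ingrid may suspect that the curator should show which proposal to the engineer.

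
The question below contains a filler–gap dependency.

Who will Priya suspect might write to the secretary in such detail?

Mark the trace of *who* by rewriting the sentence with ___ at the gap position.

Who will Priya suspect ___ might write to the secretary in such detail?

Pre-movement form: Priya will suspect who might write to the secretary in such detail.
The filler 'who' is interpreted as the subject of the clause embedded under 'suspect'. The gap is right after 'suspect'.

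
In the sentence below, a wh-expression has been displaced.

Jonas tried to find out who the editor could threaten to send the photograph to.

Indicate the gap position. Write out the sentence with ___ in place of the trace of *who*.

Before movement: The editor could threaten to send the photograph to who.
'who' functions as the object of the preposition 'to' (recipient of 'send'). The gap is right after 'to'.

Jonas tried to find out who the editor could threaten to send the photograph to ___.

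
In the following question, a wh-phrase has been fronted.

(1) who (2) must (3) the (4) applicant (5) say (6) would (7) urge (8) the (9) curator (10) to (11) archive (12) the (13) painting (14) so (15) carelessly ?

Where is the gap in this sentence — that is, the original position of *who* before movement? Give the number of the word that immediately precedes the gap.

In situ: The applicant must say who would urge the curator to archive the painting so carelessly.
The filler 'who' is interpreted as the subject of the clause embedded under 'say'. Fronting leaves a gap immediately after 'say':
Who must the applicant say ___ would urge the curator to archive the painting so carelessly?
'say' is word 5.

5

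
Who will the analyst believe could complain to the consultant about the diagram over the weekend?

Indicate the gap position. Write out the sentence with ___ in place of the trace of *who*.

Before movement: The analyst will believe who could complain to the consultant about the diagram over the weekend.
'who' is the subject of the clause embedded under 'believe'. The gap is right after 'believe'.

Who will the analyst believe ___ could complain to the consultant about the diagram over the weekend?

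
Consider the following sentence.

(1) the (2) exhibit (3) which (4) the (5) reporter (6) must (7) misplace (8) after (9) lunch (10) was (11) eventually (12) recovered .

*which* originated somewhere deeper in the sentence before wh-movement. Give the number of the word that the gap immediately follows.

7

'which' is the direct object of 'misplace'. It moves to the left edge, and the trace sits right after 'misplace':
The exhibit which the reporter must misplace ___ after lunch was eventually recovered.
'misplace' is word 7.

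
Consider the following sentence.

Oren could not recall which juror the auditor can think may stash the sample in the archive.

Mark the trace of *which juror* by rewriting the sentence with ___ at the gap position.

Pre-movement form: The auditor can think which juror may stash the sample in the archive.
'which juror' is the subject of the clause embedded under 'think'. The gap is right after 'think'.

Oren could not recall which juror the auditor can think ___ may stash the sample in the archive.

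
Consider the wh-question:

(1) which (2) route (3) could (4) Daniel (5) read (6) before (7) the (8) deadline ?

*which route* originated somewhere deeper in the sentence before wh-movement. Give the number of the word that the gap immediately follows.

5

Pre-movement form: Daniel could read which route before the deadline.
'which route' is the direct object of 'read'. It moves to the left edge, and the trace sits right after 'read':
Which route could Daniel read ___ before the deadline?
'read' is word 5.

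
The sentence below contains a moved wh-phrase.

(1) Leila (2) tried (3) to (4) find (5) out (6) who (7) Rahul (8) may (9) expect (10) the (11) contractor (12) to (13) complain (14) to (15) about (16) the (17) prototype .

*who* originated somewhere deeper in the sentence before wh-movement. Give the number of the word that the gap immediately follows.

14

Pre-movement form: Rahul may expect the contractor to complain to who about the prototype.
'who' is the object of the preposition 'to'. It moves to the left edge, and the trace sits right after 'to':
Leila tried to find out who Rahul may expect the contractor to complain to ___ about the prototype.
'to' is word 14.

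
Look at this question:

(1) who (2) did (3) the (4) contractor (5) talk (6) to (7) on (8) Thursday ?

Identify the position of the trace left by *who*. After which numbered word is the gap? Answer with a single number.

Pre-movement form: The contractor did talk to who on Thursday.
'who' functions as the object of the preposition 'to'. It moves to the left edge, and the trace sits right after 'to':
Who did the contractor talk to ___ on Thursday?
'to' is word 6.

6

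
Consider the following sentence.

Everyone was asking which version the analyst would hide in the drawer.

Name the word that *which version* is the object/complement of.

Before movement: The analyst would hide which version in the drawer.
'which version' is the direct object of 'hide'. Wh-movement fronts it, leaving a gap right after 'hide':
Everyone was asking which version the analyst would hide ___ in the drawer.

hide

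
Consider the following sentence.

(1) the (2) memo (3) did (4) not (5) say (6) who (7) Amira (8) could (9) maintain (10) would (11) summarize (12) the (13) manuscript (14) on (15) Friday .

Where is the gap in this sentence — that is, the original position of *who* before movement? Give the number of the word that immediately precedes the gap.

9

Before movement: Amira could maintain who would summarize the manuscript on Friday.
'who' is the subject of the clause embedded under 'maintain'. Fronting leaves a gap immediately after 'maintain':
The memo did not say who Amira could maintain ___ would summarize the manuscript on Friday.
'maintain' is word 9.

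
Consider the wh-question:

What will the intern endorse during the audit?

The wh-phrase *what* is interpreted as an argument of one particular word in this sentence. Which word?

Underlying clause: The intern will endorse what during the audit.
'what' functions as the direct object of 'endorse'. Wh-movement fronts it, leaving a gap right after 'endorse':
What will the intern endorse ___ during the audit?

endorse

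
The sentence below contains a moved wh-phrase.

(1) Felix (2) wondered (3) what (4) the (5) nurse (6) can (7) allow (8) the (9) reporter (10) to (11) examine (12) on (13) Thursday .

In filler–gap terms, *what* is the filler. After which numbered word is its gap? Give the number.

11

Before movement: The nurse can allow the reporter to examine what on Thursday.
'what' functions as the direct object of 'examine'. Wh-movement fronts it, leaving a gap right after 'examine':
Felix wondered what the nurse can allow the reporter to examine ___ on Thursday.
'examine' is word 11.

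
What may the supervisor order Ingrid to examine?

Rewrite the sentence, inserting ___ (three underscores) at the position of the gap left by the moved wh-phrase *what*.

Pre-movement form: The supervisor may order Ingrid to examine what.
'what' functions as the direct object of 'examine'. The gap is right after 'examine'.

What may the supervisor order Ingrid to examine ___?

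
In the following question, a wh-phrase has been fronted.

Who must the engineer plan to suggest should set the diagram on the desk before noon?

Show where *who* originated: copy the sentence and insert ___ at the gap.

Who must the engineer plan to suggest ___ should set the diagram on the desk before noon?

Before movement: The engineer must plan to suggest who should set the diagram on the desk before noon.
'who' functions as the subject of the clause embedded under 'suggest'. The gap is right after 'suggest'.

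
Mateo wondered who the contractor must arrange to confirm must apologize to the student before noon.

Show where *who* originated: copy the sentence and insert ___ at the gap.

Mateo wondered who the contractor must arrange to confirm ___ must apologize to the student before noon.

Before movement: The contractor must arrange to confirm who must apologize to the student before noon.
'who' functions as the subject of the clause embedded under 'confirm'. The gap is right after 'confirm'.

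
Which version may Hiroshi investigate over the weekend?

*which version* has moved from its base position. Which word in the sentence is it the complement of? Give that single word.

investigate

Before movement: Hiroshi may investigate which version over the weekend.
'which version' functions as the direct object of 'investigate'. It moves to the left edge, and the trace sits right after 'investigate':
Which version may Hiroshi investigate ___ over the weekend?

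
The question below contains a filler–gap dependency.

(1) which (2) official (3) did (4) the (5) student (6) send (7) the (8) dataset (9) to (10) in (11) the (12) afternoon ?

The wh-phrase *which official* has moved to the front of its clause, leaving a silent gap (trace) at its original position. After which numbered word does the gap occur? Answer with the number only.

Pre-movement form: The student did send the dataset to which official in the afternoon.
The filler 'which official' is interpreted as the object of the preposition 'to' (recipient of 'send'). It moves to the left edge, and the trace sits right after 'to':
Which official did the student send the dataset to ___ in the afternoon?
'to' is word 9.

9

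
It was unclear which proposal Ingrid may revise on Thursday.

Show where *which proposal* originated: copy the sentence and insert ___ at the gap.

It was unclear which proposal Ingrid may revise ___ on Thursday.

Before movement: Ingrid may revise which proposal on Thursday.
The filler 'which proposal' is interpreted as the direct object of 'revise'. The gap is right after 'revise'.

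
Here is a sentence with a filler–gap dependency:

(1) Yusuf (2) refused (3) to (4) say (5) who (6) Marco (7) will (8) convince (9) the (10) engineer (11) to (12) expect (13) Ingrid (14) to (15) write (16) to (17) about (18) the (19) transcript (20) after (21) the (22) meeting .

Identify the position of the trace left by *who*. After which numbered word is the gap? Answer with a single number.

16

Pre-movement form: Marco will convince the engineer to expect Ingrid to write to who about the transcript after the meeting.
'who' functions as the object of the preposition 'to'. It moves to the left edge, and the trace sits right after 'to':
Yusuf refused to say who Marco will convince the engineer to expect Ingrid to write to ___ about the transcript after the meeting.
'to' is word 16.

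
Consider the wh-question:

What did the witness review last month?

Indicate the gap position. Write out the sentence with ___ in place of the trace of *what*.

Before movement: The witness did review what last month.
'what' is the direct object of 'review'. The gap is right after 'review'.

What did the witness review ___ last month?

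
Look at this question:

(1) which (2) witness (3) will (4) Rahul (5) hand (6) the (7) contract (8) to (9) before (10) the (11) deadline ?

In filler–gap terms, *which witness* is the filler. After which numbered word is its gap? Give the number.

In situ: Rahul will hand the contract to which witness before the deadline.
'which witness' is the object of the preposition 'to' (recipient of 'hand'). Wh-movement fronts it, leaving a gap right after 'to':
Which witness will Rahul hand the contract to ___ before the deadline?
'to' is word 8.

8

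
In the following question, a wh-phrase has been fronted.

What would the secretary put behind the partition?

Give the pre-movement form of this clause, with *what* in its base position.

'what' is the direct object of 'put'. It moves to the left edge, and the trace sits right after 'put':
What would the secretary put ___ behind the partition?

The secretary would put what behind the partition.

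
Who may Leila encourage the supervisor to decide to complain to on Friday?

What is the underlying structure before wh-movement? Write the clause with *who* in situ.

Leila may encourage the supervisor to decide to complain to who on Friday.

'who' is the object of the preposition 'to'. Wh-movement fronts it, leaving a gap right after 'to':
Who may Leila encourage the supervisor to decide to complain to ___ on Friday?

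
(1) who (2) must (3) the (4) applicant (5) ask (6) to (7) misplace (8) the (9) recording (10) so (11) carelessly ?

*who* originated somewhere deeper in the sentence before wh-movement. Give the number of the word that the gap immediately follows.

5

Before movement: The applicant must ask who to misplace the recording so carelessly.
'who' is the direct object of 'ask'. It moves to the left edge, and the trace sits right after 'ask':
Who must the applicant ask ___ to misplace the recording so carelessly?
'ask' is word 5.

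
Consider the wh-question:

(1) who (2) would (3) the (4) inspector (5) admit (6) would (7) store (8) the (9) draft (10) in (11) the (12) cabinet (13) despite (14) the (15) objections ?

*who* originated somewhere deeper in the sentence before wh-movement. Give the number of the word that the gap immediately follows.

5

Before movement: The inspector would admit who would store the draft in the cabinet despite the objections.
'who' functions as the subject of the clause embedded under 'admit'. It moves to the left edge, and the trace sits right after 'admit':
Who would the inspector admit ___ would store the draft in the cabinet despite the objections?
'admit' is word 5.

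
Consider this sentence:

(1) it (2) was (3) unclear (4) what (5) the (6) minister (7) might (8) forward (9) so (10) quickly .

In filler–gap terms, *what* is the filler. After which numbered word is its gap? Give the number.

8

Before movement: The minister might forward what so quickly.
'what' is the direct object of 'forward'. It moves to the left edge, and the trace sits right after 'forward':
It was unclear what the minister might forward ___ so quickly.
'forward' is word 8.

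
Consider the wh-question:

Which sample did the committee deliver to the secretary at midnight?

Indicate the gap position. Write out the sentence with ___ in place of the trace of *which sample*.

In situ: The committee did deliver which sample to the secretary at midnight.
'which sample' is the direct object of 'deliver'. The gap is right after 'deliver'.

Which sample did the committee deliver ___ to the secretary at midnight?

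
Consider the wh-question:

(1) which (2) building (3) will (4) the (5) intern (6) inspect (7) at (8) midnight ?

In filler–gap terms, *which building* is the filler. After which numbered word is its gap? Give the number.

6

Pre-movement form: The intern will inspect which building at midnight.
'which building' is the direct object of 'inspect'. Wh-movement fronts it, leaving a gap right after 'inspect':
Which building will the intern inspect ___ at midnight?
'inspect' is word 6.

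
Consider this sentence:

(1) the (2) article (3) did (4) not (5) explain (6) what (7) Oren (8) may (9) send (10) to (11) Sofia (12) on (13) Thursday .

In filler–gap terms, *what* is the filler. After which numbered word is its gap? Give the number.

9

Underlying clause: Oren may send what to Sofia on Thursday.
'what' is the direct object of 'send'. It moves to the left edge, and the trace sits right after 'send':
The article did not explain what Oren may send ___ to Sofia on Thursday.
'send' is word 9.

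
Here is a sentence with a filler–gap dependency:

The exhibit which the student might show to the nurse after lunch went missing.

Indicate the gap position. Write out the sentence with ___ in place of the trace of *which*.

The exhibit which the student might show ___ to the nurse after lunch went missing.

'which' functions as the direct object of 'show'. The gap is right after 'show'.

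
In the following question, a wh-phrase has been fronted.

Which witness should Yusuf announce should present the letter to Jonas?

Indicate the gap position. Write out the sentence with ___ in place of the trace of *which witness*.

Which witness should Yusuf announce ___ should present the letter to Jonas?

Underlying clause: Yusuf should announce which witness should present the letter to Jonas.
'which witness' is the subject of the clause embedded under 'announce'. The gap is right after 'announce'.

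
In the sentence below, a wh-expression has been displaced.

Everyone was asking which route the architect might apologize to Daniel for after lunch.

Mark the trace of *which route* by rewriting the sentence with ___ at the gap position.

Everyone was asking which route the architect might apologize to Daniel for ___ after lunch.

Before movement: The architect might apologize to Daniel for which route after lunch.
The filler 'which route' is interpreted as the object of the preposition 'for'. The gap is right after 'for'.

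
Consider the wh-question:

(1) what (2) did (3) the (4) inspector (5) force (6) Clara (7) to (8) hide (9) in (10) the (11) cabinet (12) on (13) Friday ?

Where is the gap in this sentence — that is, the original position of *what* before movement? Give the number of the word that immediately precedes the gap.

8

Pre-movement form: The inspector did force Clara to hide what in the cabinet on Friday.
'what' is the direct object of 'hide'. It moves to the left edge, and the trace sits right after 'hide':
What did the inspector force Clara to hide ___ in the cabinet on Friday?
'hide' is word 8.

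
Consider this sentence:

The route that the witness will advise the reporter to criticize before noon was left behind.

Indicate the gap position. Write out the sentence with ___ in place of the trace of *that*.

The filler 'that' is interpreted as the direct object of 'criticize'. The gap is right after 'criticize'.

The route that the witness will advise the reporter to criticize ___ before noon was left behind.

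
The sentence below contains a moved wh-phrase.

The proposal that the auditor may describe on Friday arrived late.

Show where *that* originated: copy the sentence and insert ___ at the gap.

The filler 'that' is interpreted as the direct object of 'describe'. The gap is right after 'describe'.

The proposal that the auditor may describe ___ on Friday arrived late.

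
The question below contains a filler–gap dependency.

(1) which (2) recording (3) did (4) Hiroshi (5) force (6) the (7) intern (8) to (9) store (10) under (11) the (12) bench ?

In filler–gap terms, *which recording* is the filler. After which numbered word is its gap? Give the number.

9

In situ: Hiroshi did force the intern to store which recording under the bench.
The filler 'which recording' is interpreted as the direct object of 'store'. Fronting leaves a gap immediately after 'store':
Which recording did Hiroshi force the intern to store ___ under the bench?
'store' is word 9.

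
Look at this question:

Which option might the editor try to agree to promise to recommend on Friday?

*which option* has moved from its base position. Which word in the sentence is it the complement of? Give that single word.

recommend

In situ: The editor might try to agree to promise to recommend which option on Friday.
'which option' is the direct object of 'recommend'. Wh-movement fronts it, leaving a gap right after 'recommend':
Which option might the editor try to agree to promise to recommend ___ on Friday?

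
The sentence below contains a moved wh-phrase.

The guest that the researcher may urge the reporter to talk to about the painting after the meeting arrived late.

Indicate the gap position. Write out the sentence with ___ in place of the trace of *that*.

The guest that the researcher may urge the reporter to talk to ___ about the painting after the meeting arrived late.

The filler 'that' is interpreted as the object of the preposition 'to'. The gap is right after 'to'.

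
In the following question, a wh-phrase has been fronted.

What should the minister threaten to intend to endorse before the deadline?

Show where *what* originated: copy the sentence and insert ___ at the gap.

Underlying clause: The minister should threaten to intend to endorse what before the deadline.
The filler 'what' is interpreted as the direct object of 'endorse'. The gap is right after 'endorse'.

What should the minister threaten to intend to endorse ___ before the deadline?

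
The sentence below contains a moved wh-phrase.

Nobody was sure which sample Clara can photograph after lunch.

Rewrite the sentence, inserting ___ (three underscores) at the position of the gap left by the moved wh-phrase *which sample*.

In situ: Clara can photograph which sample after lunch.
'which sample' is the direct object of 'photograph'. The gap is right after 'photograph'.

Nobody was sure which sample Clara can photograph ___ after lunch.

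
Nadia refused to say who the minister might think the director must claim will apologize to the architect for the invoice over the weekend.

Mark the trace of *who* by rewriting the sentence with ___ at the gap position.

Nadia refused to say who the minister might think the director must claim ___ will apologize to the architect for the invoice over the weekend.

Underlying clause: The minister might think the director must claim who will apologize to the architect for the invoice over the weekend.
'who' is the subject of the clause embedded under 'claim'. The gap is right after 'claim'.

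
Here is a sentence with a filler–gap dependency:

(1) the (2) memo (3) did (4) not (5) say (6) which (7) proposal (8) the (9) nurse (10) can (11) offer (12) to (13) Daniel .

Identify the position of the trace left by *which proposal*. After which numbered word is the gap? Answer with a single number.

11

Underlying clause: The nurse can offer which proposal to Daniel.
'which proposal' functions as the direct object of 'offer'. It moves to the left edge, and the trace sits right after 'offer':
The memo did not say which proposal the nurse can offer ___ to Daniel.
'offer' is word 11.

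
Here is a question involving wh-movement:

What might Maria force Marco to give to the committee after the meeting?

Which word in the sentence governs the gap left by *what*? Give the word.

In situ: Maria might force Marco to give what to the committee after the meeting.
The filler 'what' is interpreted as the direct object of 'give'. It moves to the left edge, and the trace sits right after 'give':
What might Maria force Marco to give ___ to the committee after the meeting?

give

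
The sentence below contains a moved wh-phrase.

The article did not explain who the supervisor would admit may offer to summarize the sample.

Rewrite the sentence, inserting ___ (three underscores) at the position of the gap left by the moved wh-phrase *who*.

Underlying clause: The supervisor would admit who may offer to summarize the sample.
The filler 'who' is interpreted as the subject of the clause embedded under 'admit'. The gap is right after 'admit'.

The article did not explain who the supervisor would admit ___ may offer to summarize the sample.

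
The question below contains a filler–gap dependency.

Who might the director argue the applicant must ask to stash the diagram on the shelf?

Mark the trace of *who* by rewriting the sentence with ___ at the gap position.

Who might the director argue the applicant must ask ___ to stash the diagram on the shelf?

Underlying clause: The director might argue the applicant must ask who to stash the diagram on the shelf.
'who' is the direct object of 'ask'. The gap is right after 'ask'.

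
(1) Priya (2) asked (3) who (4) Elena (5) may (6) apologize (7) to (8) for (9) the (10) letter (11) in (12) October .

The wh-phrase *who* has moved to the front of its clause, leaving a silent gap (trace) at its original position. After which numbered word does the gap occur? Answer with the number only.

7

Before movement: Elena may apologize to who for the letter in October.
'who' functions as the object of the preposition 'to'. It moves to the left edge, and the trace sits right after 'to':
Priya asked who Elena may apologize to ___ for the letter in October.
'to' is word 7.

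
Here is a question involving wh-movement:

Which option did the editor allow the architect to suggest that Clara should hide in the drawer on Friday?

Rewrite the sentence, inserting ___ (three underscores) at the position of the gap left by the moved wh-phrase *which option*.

Pre-movement form: The editor did allow the architect to suggest that Clara should hide which option in the drawer on Friday.
'which option' is the direct object of 'hide'. The gap is right after 'hide'.

Which option did the editor allow the architect to suggest that Clara should hide ___ in the drawer on Friday?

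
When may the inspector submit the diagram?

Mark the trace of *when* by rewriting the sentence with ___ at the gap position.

When may the inspector submit the diagram ___?

Before movement: The inspector may submit the diagram when.
'when' is the temporal adjunct. The gap is right after 'diagram'.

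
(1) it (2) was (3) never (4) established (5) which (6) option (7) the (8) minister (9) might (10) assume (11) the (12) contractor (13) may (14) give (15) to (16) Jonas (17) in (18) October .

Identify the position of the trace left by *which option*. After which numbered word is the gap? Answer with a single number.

Before movement: The minister might assume the contractor may give which option to Jonas in October.
'which option' is the direct object of 'give'. Wh-movement fronts it, leaving a gap right after 'give':
It was never established which option the minister might assume the contractor may give ___ to Jonas in October.
'give' is word 14.

14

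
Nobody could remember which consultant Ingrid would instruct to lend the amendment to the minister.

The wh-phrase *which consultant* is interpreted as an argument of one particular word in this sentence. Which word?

instruct

Before movement: Ingrid would instruct which consultant to lend the amendment to the minister.
'which consultant' is the direct object of 'instruct'. Wh-movement fronts it, leaving a gap right after 'instruct':
Nobody could remember which consultant Ingrid would instruct ___ to lend the amendment to the minister.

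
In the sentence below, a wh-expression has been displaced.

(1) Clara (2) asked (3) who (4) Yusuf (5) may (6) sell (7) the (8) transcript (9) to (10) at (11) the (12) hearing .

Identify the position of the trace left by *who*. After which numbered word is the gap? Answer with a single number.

Pre-movement form: Yusuf may sell the transcript to who at the hearing.
'who' is the object of the preposition 'to' (recipient of 'sell'). Wh-movement fronts it, leaving a gap right after 'to':
Clara asked who Yusuf may sell the transcript to ___ at the hearing.
'to' is word 9.

9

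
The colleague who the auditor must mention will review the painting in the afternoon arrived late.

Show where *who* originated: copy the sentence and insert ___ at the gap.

The filler 'who' is interpreted as the subject of the clause embedded under 'mention'. The gap is right after 'mention'.

The colleague who the auditor must mention ___ will review the painting in the afternoon arrived late.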